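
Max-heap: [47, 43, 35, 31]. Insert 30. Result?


Append 30: [47, 43, 35, 31, 30]
Bubble up: no swaps needed
Result: [47, 43, 35, 31, 30]


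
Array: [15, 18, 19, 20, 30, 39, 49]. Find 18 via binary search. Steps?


Search for 18:
[0,6] mid=3 arr[3]=20
[0,2] mid=1 arr[1]=18
Total: 2 comparisons


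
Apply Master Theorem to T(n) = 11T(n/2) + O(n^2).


a=11, b=2, c=2. log_2(11)=3.459 > c=2. Case 1: O(n^log_b(a)) = O(n^3.459)
Complexity: O(n^3.459)


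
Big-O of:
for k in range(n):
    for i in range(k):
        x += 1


Per nesting level: O(n) * O(n) [triangular over k] = O(n^2)
Complexity: O(n^2)


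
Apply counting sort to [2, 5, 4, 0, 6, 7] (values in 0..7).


Count array: [1, 0, 1, 0, 1, 1, 1, 1]
Reconstruct: [0, 2, 4, 5, 6, 7]


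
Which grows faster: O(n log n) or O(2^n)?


linearithmic grows slower than exponential
O(n log n) is asymptotically smaller; O(2^n) grows faster


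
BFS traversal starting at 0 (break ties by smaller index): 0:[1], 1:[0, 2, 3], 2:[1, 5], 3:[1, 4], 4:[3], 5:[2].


BFS queue: start with [0]
Visit order: [0, 1, 2, 3, 5, 4]


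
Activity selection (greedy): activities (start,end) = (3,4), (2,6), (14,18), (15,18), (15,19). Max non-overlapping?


Greedy: pick earliest-ending, then skip overlaps.
Selected (2 activities): [(3, 4), (14, 18)]


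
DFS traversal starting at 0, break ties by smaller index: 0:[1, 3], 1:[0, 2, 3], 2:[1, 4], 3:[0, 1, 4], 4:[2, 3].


DFS stack-based: start with [0]
Visit order: [0, 1, 2, 4, 3]


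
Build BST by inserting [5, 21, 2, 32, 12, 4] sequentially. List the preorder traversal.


Root = 5; build tree by BST insertion.
Preorder traversal: [5, 2, 4, 21, 12, 32]


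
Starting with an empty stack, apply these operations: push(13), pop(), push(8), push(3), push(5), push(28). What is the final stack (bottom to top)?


push(13) -> [13]
pop() returns 13 -> []
push(8) -> [8]
push(3) -> [8, 3]
push(5) -> [8, 3, 5]
push(28) -> [8, 3, 5, 28]
Final stack (bottom to top): [8, 3, 5, 28]


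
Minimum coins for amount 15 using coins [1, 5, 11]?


dp[0]=0; dp[i]=1+min(dp[i-c] for c in coins)
...dp[10]=2, dp[11]=1, dp[12]=2, dp[13]=3, dp[14]=4, dp[15]=3
Minimum coins for 15 = 3


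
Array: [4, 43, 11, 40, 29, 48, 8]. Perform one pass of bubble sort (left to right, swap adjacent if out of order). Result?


After one pass: [4, 11, 40, 29, 43, 8, 48]


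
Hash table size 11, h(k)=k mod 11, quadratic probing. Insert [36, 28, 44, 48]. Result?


Insertions: 36->slot 3; 28->slot 6; 44->slot 0; 48->slot 4
Table: [44, None, None, 36, 48, None, 28, None, None, None, None]


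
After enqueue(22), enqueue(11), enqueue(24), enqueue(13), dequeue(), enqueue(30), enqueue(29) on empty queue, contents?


enqueue(22) -> [22]
enqueue(11) -> [22, 11]
enqueue(24) -> [22, 11, 24]
enqueue(13) -> [22, 11, 24, 13]
dequeue() returns 22 -> [11, 24, 13]
enqueue(30) -> [11, 24, 13, 30]
enqueue(29) -> [11, 24, 13, 30, 29]
Final queue (front to back): [11, 24, 13, 30, 29]


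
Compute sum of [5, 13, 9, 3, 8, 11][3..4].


Prefix sums: [0, 5, 18, 27, 30, 38, 49]
Sum[3..4] = prefix[5] - prefix[3] = 38 - 27 = 11


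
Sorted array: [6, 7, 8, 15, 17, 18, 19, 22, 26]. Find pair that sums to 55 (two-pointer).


Two pointers: lo=0, hi=8
No pair sums to 55


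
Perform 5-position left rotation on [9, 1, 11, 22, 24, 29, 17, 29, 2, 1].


Left rotate by 5: [29, 17, 29, 2, 1, 9, 1, 11, 22, 24]


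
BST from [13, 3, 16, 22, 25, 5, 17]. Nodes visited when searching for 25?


BST root = 13
Search for 25: compare at each node
Path: [13, 16, 22, 25]


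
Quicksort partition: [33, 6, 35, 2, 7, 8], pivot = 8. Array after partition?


Elements <= 8 go left of pivot.
Result: [6, 2, 7, 8, 35, 33], pivot at index 3


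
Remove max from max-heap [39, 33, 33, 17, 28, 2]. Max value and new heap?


Max = 39
Replace root with last, heapify down
Resulting heap: [33, 28, 33, 17, 2]


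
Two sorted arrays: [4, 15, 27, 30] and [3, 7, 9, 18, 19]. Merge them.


Compare heads, take smaller each step.
Merged: [3, 4, 7, 9, 15, 18, 19, 27, 30]


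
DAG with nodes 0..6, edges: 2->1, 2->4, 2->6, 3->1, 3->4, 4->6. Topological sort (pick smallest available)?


Kahn's algorithm, process smallest node first
Order: [0, 2, 3, 1, 4, 5, 6]


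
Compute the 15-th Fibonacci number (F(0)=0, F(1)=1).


F(n)=F(n-1)+F(n-2)
...F(13)=233, F(14)=377, F(15)=610


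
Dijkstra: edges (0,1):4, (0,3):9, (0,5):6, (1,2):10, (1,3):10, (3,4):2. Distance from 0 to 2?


Dijkstra from 0:
Distances: {0: 0, 1: 4, 2: 14, 3: 9, 4: 11, 5: 6}
Shortest distance to 2 = 14, path = [0, 1, 2]


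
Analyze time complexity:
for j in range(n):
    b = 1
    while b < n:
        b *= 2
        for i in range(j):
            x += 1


Per nesting level: O(n) * O(log n) * O(n) [triangular over j] = O(n^2 log n)
Complexity: O(n^2 log n)


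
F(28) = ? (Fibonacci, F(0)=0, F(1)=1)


F(n)=F(n-1)+F(n-2)
...F(26)=121393, F(27)=196418, F(28)=317811


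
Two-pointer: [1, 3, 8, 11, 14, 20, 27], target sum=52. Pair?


Two pointers: lo=0, hi=6
No pair sums to 52


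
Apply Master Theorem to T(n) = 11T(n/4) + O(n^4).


a=11, b=4, c=4. log_4(11)=1.730 < c=4. Case 3: O(n^c) = O(n^4)
Complexity: O(n^4)


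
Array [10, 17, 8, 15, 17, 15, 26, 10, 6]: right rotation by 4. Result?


Right rotate by 4: [15, 26, 10, 6, 10, 17, 8, 15, 17]


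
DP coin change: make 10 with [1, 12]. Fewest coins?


dp[0]=0; dp[i]=1+min(dp[i-c] for c in coins)
...dp[5]=5, dp[6]=6, dp[7]=7, dp[8]=8, dp[9]=9, dp[10]=10
Minimum coins for 10 = 10


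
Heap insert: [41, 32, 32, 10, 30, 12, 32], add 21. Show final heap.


Append 21: [41, 32, 32, 10, 30, 12, 32, 21]
Bubble up: swap idx 7(21) with idx 3(10)
Result: [41, 32, 32, 21, 30, 12, 32, 10]


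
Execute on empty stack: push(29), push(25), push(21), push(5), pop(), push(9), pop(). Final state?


push(29) -> [29]
push(25) -> [29, 25]
push(21) -> [29, 25, 21]
push(5) -> [29, 25, 21, 5]
pop() returns 5 -> [29, 25, 21]
push(9) -> [29, 25, 21, 9]
pop() returns 9 -> [29, 25, 21]
Final stack (bottom to top): [29, 25, 21]


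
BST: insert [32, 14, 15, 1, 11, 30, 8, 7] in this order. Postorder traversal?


Root = 32; build tree by BST insertion.
Postorder traversal: [7, 8, 11, 1, 30, 15, 14, 32]


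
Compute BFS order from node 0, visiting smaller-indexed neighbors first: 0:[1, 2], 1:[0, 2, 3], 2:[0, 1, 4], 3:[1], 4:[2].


BFS queue: start with [0]
Visit order: [0, 1, 2, 3, 4]


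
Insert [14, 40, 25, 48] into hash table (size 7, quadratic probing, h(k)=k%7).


Insertions: 14->slot 0; 40->slot 5; 25->slot 4; 48->slot 6
Table: [14, None, None, None, 25, 40, 48]


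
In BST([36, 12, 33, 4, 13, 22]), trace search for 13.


BST root = 36
Search for 13: compare at each node
Path: [36, 12, 33, 13]


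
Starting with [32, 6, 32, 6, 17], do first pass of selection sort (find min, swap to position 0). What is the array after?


After one pass: [6, 32, 32, 6, 17]


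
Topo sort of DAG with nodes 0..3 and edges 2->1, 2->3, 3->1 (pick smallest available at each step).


Kahn's algorithm, process smallest node first
Order: [0, 2, 3, 1]


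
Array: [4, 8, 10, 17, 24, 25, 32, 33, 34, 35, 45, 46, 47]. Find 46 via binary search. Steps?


Search for 46:
[0,12] mid=6 arr[6]=32
[7,12] mid=9 arr[9]=35
[10,12] mid=11 arr[11]=46
Total: 3 comparisons


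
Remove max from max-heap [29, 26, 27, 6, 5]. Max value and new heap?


Max = 29
Replace root with last, heapify down
Resulting heap: [27, 26, 5, 6]


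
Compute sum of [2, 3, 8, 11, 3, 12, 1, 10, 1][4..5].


Prefix sums: [0, 2, 5, 13, 24, 27, 39, 40, 50, 51]
Sum[4..5] = prefix[6] - prefix[4] = 39 - 24 = 15


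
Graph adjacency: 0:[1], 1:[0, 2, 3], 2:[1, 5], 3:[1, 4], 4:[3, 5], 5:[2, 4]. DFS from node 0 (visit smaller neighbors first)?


DFS stack-based: start with [0]
Visit order: [0, 1, 2, 5, 4, 3]


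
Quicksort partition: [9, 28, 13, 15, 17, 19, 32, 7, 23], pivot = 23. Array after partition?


Elements <= 23 go left of pivot.
Result: [9, 13, 15, 17, 19, 7, 23, 28, 32], pivot at index 6


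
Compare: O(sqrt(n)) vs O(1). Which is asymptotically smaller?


constant grows slower than sublinear
O(1) is asymptotically smaller; O(sqrt(n)) grows faster


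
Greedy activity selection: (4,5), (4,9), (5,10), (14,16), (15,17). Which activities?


Greedy: pick earliest-ending, then skip overlaps.
Selected (3 activities): [(4, 5), (5, 10), (14, 16)]


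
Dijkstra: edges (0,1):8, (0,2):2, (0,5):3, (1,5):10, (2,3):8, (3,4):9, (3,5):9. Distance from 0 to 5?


Dijkstra from 0:
Distances: {0: 0, 1: 8, 2: 2, 3: 10, 4: 19, 5: 3}
Shortest distance to 5 = 3, path = [0, 5]


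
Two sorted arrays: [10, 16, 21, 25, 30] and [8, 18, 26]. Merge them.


Compare heads, take smaller each step.
Merged: [8, 10, 16, 18, 21, 25, 26, 30]


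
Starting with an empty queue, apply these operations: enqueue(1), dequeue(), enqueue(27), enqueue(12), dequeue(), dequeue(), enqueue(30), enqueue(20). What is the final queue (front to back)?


enqueue(1) -> [1]
dequeue() returns 1 -> []
enqueue(27) -> [27]
enqueue(12) -> [27, 12]
dequeue() returns 27 -> [12]
dequeue() returns 12 -> []
enqueue(30) -> [30]
enqueue(20) -> [30, 20]
Final queue (front to back): [30, 20]


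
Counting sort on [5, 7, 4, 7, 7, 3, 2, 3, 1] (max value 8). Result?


Count array: [0, 1, 1, 2, 1, 1, 0, 3, 0]
Reconstruct: [1, 2, 3, 3, 4, 5, 7, 7, 7]


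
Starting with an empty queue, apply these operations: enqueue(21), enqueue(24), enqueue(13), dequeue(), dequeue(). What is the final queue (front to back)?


enqueue(21) -> [21]
enqueue(24) -> [21, 24]
enqueue(13) -> [21, 24, 13]
dequeue() returns 21 -> [24, 13]
dequeue() returns 24 -> [13]
Final queue (front to back): [13]


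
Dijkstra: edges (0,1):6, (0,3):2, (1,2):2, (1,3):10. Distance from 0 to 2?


Dijkstra from 0:
Distances: {0: 0, 1: 6, 2: 8, 3: 2}
Shortest distance to 2 = 8, path = [0, 1, 2]


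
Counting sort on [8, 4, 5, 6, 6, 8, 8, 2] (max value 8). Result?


Count array: [0, 0, 1, 0, 1, 1, 2, 0, 3]
Reconstruct: [2, 4, 5, 6, 6, 8, 8, 8]


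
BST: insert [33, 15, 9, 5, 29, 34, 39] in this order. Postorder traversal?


Root = 33; build tree by BST insertion.
Postorder traversal: [5, 9, 29, 15, 39, 34, 33]


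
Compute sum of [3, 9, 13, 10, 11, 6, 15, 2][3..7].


Prefix sums: [0, 3, 12, 25, 35, 46, 52, 67, 69]
Sum[3..7] = prefix[8] - prefix[3] = 69 - 25 = 44


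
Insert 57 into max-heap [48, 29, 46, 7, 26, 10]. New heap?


Append 57: [48, 29, 46, 7, 26, 10, 57]
Bubble up: swap idx 6(57) with idx 2(46); swap idx 2(57) with idx 0(48)
Result: [57, 29, 48, 7, 26, 10, 46]


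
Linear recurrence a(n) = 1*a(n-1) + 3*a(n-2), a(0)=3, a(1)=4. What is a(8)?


Build bottom-up:
...a(6)=331, a(7)=748, a(8)=1*748+3*331=1741


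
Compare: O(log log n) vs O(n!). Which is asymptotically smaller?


double-logarithmic grows slower than factorial
O(log log n) is asymptotically smaller; O(n!) grows faster


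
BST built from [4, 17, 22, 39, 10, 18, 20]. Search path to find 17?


BST root = 4
Search for 17: compare at each node
Path: [4, 17]


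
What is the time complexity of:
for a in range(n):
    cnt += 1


Per nesting level: O(n) = O(n)
Complexity: O(n)


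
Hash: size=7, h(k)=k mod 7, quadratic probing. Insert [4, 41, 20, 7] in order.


Insertions: 4->slot 4; 41->slot 6; 20->slot 0; 7->slot 1
Table: [20, 7, None, None, 4, None, 41]


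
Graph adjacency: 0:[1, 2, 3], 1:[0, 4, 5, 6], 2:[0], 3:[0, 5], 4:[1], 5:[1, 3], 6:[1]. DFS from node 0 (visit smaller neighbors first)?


DFS stack-based: start with [0]
Visit order: [0, 1, 4, 5, 3, 6, 2]


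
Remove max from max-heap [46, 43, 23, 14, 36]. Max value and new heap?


Max = 46
Replace root with last, heapify down
Resulting heap: [43, 36, 23, 14]


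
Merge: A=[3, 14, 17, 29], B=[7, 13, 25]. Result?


Compare heads, take smaller each step.
Merged: [3, 7, 13, 14, 17, 25, 29]


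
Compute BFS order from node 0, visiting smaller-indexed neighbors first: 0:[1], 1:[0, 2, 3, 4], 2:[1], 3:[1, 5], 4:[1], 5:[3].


BFS queue: start with [0]
Visit order: [0, 1, 2, 3, 4, 5]


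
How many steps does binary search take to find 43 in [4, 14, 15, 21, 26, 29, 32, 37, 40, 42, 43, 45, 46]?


Search for 43:
[0,12] mid=6 arr[6]=32
[7,12] mid=9 arr[9]=42
[10,12] mid=11 arr[11]=45
[10,10] mid=10 arr[10]=43
Total: 4 comparisons


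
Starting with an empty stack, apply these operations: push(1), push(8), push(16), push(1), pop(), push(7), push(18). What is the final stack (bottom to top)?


push(1) -> [1]
push(8) -> [1, 8]
push(16) -> [1, 8, 16]
push(1) -> [1, 8, 16, 1]
pop() returns 1 -> [1, 8, 16]
push(7) -> [1, 8, 16, 7]
push(18) -> [1, 8, 16, 7, 18]
Final stack (bottom to top): [1, 8, 16, 7, 18]


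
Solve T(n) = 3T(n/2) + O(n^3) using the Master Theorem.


a=3, b=2, c=3. log_2(3)=1.585 < c=3. Case 3: O(n^c) = O(n^3)
Complexity: O(n^3)


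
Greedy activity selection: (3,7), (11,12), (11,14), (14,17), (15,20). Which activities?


Greedy: pick earliest-ending, then skip overlaps.
Selected (3 activities): [(3, 7), (11, 12), (14, 17)]


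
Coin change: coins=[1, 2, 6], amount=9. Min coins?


dp[0]=0; dp[i]=1+min(dp[i-c] for c in coins)
...dp[4]=2, dp[5]=3, dp[6]=1, dp[7]=2, dp[8]=2, dp[9]=3
Minimum coins for 9 = 3


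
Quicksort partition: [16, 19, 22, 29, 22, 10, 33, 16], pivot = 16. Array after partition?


Elements <= 16 go left of pivot.
Result: [16, 10, 16, 29, 22, 19, 33, 22], pivot at index 2


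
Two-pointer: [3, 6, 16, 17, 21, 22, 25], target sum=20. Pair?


Two pointers: lo=0, hi=6
Found pair: (3, 17) summing to 20


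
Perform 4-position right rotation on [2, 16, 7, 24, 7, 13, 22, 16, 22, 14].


Right rotate by 4: [22, 16, 22, 14, 2, 16, 7, 24, 7, 13]


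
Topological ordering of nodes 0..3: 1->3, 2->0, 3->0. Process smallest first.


Kahn's algorithm, process smallest node first
Order: [1, 2, 3, 0]


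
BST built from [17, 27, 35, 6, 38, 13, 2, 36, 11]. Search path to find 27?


BST root = 17
Search for 27: compare at each node
Path: [17, 27]


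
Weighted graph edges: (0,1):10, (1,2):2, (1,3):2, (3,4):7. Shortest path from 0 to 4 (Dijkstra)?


Dijkstra from 0:
Distances: {0: 0, 1: 10, 2: 12, 3: 12, 4: 19}
Shortest distance to 4 = 19, path = [0, 1, 3, 4]


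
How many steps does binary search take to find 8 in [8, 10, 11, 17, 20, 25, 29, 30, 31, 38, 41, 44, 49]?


Search for 8:
[0,12] mid=6 arr[6]=29
[0,5] mid=2 arr[2]=11
[0,1] mid=0 arr[0]=8
Total: 3 comparisons


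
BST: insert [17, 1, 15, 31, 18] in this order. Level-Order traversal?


Root = 17; build tree by BST insertion.
Level-Order traversal: [17, 1, 31, 15, 18]


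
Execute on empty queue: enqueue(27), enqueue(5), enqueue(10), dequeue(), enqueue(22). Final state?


enqueue(27) -> [27]
enqueue(5) -> [27, 5]
enqueue(10) -> [27, 5, 10]
dequeue() returns 27 -> [5, 10]
enqueue(22) -> [5, 10, 22]
Final queue (front to back): [5, 10, 22]


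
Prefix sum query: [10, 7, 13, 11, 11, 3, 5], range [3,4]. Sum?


Prefix sums: [0, 10, 17, 30, 41, 52, 55, 60]
Sum[3..4] = prefix[5] - prefix[3] = 52 - 30 = 22


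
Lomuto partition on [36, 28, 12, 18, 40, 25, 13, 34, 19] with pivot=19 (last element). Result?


Elements <= 19 go left of pivot.
Result: [12, 18, 13, 19, 40, 25, 36, 34, 28], pivot at index 3


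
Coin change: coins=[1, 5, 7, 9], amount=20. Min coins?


dp[0]=0; dp[i]=1+min(dp[i-c] for c in coins)
...dp[15]=3, dp[16]=2, dp[17]=3, dp[18]=2, dp[19]=3, dp[20]=4
Minimum coins for 20 = 4


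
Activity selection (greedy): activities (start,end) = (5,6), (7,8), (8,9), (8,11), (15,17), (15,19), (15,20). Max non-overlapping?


Greedy: pick earliest-ending, then skip overlaps.
Selected (4 activities): [(5, 6), (7, 8), (8, 9), (15, 17)]


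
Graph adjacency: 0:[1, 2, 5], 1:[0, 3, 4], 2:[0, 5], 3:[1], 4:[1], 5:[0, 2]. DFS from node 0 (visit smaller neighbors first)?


DFS stack-based: start with [0]
Visit order: [0, 1, 3, 4, 2, 5]


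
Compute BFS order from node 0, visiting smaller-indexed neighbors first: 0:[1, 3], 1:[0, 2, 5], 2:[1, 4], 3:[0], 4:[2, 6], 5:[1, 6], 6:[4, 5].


BFS queue: start with [0]
Visit order: [0, 1, 3, 2, 5, 4, 6]


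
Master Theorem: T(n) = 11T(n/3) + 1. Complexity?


a=11, b=3, c=0. log_3(11)=2.183 > c=0. Case 1: O(n^log_b(a)) = O(n^2.183)
Complexity: O(n^2.183)


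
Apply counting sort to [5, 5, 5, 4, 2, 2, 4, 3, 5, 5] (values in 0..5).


Count array: [0, 0, 2, 1, 2, 5]
Reconstruct: [2, 2, 3, 4, 4, 5, 5, 5, 5, 5]


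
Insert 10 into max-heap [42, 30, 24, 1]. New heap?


Append 10: [42, 30, 24, 1, 10]
Bubble up: no swaps needed
Result: [42, 30, 24, 1, 10]


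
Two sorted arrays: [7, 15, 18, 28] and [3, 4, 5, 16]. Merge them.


Compare heads, take smaller each step.
Merged: [3, 4, 5, 7, 15, 16, 18, 28]


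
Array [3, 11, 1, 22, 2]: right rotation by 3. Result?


Right rotate by 3: [1, 22, 2, 3, 11]


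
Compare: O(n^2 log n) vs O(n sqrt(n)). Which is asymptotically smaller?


n^1.5 grows slower than n^2 log n
O(n sqrt(n)) is asymptotically smaller; O(n^2 log n) grows faster


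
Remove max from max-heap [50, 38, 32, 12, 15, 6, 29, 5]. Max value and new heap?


Max = 50
Replace root with last, heapify down
Resulting heap: [38, 15, 32, 12, 5, 6, 29]


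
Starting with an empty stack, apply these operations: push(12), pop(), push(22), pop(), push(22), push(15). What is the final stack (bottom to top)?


push(12) -> [12]
pop() returns 12 -> []
push(22) -> [22]
pop() returns 22 -> []
push(22) -> [22]
push(15) -> [22, 15]
Final stack (bottom to top): [22, 15]


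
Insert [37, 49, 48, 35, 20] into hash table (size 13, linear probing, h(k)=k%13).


Insertions: 37->slot 11; 49->slot 10; 48->slot 9; 35->slot 12; 20->slot 7
Table: [None, None, None, None, None, None, None, 20, None, 48, 49, 37, 35]


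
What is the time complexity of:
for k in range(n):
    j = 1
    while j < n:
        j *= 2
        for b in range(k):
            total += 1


Per nesting level: O(n) * O(log n) * O(n) [triangular over k] = O(n^2 log n)
Complexity: O(n^2 log n)


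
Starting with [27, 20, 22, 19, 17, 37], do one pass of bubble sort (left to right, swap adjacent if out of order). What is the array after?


After one pass: [20, 22, 19, 17, 27, 37]


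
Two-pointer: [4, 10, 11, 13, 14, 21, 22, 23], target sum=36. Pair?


Two pointers: lo=0, hi=7
Found pair: (13, 23) summing to 36


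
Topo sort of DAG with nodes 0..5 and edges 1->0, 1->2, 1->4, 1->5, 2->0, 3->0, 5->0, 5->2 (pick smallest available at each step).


Kahn's algorithm, process smallest node first
Order: [1, 3, 4, 5, 2, 0]


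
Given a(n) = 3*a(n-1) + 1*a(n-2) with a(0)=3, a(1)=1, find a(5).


Build bottom-up:
...a(3)=19, a(4)=63, a(5)=3*63+1*19=208


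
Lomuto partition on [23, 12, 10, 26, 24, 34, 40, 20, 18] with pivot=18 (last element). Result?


Elements <= 18 go left of pivot.
Result: [12, 10, 18, 26, 24, 34, 40, 20, 23], pivot at index 2


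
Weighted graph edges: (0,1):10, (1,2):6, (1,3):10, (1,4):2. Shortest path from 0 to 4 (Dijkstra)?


Dijkstra from 0:
Distances: {0: 0, 1: 10, 2: 16, 3: 20, 4: 12}
Shortest distance to 4 = 12, path = [0, 1, 4]


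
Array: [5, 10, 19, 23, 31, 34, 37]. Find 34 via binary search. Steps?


Search for 34:
[0,6] mid=3 arr[3]=23
[4,6] mid=5 arr[5]=34
Total: 2 comparisons


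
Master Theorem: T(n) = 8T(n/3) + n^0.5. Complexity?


a=8, b=3, c=0.5. log_3(8)=1.893 > c=0.5. Case 1: O(n^log_b(a)) = O(n^1.893)
Complexity: O(n^1.893)


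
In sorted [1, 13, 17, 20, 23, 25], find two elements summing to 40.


Two pointers: lo=0, hi=5
Found pair: (17, 23) summing to 40


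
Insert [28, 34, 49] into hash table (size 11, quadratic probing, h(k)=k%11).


Insertions: 28->slot 6; 34->slot 1; 49->slot 5
Table: [None, 34, None, None, None, 49, 28, None, None, None, None]


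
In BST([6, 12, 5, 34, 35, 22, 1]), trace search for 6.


BST root = 6
Search for 6: compare at each node
Path: [6]


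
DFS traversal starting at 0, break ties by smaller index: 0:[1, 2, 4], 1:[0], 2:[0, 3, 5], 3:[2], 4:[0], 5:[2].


DFS stack-based: start with [0]
Visit order: [0, 1, 2, 3, 5, 4]


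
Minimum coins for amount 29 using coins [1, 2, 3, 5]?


dp[0]=0; dp[i]=1+min(dp[i-c] for c in coins)
...dp[24]=6, dp[25]=5, dp[26]=6, dp[27]=6, dp[28]=6, dp[29]=7
Minimum coins for 29 = 7


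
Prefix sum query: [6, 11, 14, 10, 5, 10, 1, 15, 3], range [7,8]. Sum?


Prefix sums: [0, 6, 17, 31, 41, 46, 56, 57, 72, 75]
Sum[7..8] = prefix[9] - prefix[7] = 75 - 57 = 18


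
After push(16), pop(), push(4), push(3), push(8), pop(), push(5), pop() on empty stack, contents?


push(16) -> [16]
pop() returns 16 -> []
push(4) -> [4]
push(3) -> [4, 3]
push(8) -> [4, 3, 8]
pop() returns 8 -> [4, 3]
push(5) -> [4, 3, 5]
pop() returns 5 -> [4, 3]
Final stack (bottom to top): [4, 3]


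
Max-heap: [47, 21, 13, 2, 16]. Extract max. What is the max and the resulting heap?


Max = 47
Replace root with last, heapify down
Resulting heap: [21, 16, 13, 2]


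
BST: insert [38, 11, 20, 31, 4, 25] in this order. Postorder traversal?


Root = 38; build tree by BST insertion.
Postorder traversal: [4, 25, 31, 20, 11, 38]


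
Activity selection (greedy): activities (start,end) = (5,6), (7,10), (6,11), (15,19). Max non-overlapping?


Greedy: pick earliest-ending, then skip overlaps.
Selected (3 activities): [(5, 6), (7, 10), (15, 19)]


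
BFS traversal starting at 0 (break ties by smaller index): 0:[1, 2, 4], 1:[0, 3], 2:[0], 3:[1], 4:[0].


BFS queue: start with [0]
Visit order: [0, 1, 2, 4, 3]


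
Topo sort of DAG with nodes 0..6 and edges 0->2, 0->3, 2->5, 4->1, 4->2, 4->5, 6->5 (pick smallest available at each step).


Kahn's algorithm, process smallest node first
Order: [0, 3, 4, 1, 2, 6, 5]


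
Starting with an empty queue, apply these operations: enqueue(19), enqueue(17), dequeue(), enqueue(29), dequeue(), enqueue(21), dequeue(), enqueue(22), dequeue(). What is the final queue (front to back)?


enqueue(19) -> [19]
enqueue(17) -> [19, 17]
dequeue() returns 19 -> [17]
enqueue(29) -> [17, 29]
dequeue() returns 17 -> [29]
enqueue(21) -> [29, 21]
dequeue() returns 29 -> [21]
enqueue(22) -> [21, 22]
dequeue() returns 21 -> [22]
Final queue (front to back): [22]


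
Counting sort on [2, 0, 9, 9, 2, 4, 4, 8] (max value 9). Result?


Count array: [1, 0, 2, 0, 2, 0, 0, 0, 1, 2]
Reconstruct: [0, 2, 2, 4, 4, 8, 9, 9]


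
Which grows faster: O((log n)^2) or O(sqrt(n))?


polylogarithmic grows slower than sublinear
O((log n)^2) is asymptotically smaller; O(sqrt(n)) grows faster


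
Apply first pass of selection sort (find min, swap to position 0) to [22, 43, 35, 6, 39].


After one pass: [6, 43, 35, 22, 39]


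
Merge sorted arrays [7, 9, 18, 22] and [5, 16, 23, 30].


Compare heads, take smaller each step.
Merged: [5, 7, 9, 16, 18, 22, 23, 30]


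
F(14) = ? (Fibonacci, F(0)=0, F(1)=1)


F(n)=F(n-1)+F(n-2)
...F(12)=144, F(13)=233, F(14)=377


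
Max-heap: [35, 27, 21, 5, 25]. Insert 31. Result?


Append 31: [35, 27, 21, 5, 25, 31]
Bubble up: swap idx 5(31) with idx 2(21)
Result: [35, 27, 31, 5, 25, 21]


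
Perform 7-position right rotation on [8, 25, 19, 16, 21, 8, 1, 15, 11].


Right rotate by 7: [19, 16, 21, 8, 1, 15, 11, 8, 25]


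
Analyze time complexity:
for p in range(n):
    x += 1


Per nesting level: O(n) = O(n)
Complexity: O(n)


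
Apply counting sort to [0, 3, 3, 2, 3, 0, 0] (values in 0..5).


Count array: [3, 0, 1, 3, 0, 0]
Reconstruct: [0, 0, 0, 2, 3, 3, 3]


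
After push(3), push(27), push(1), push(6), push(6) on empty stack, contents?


push(3) -> [3]
push(27) -> [3, 27]
push(1) -> [3, 27, 1]
push(6) -> [3, 27, 1, 6]
push(6) -> [3, 27, 1, 6, 6]
Final stack (bottom to top): [3, 27, 1, 6, 6]


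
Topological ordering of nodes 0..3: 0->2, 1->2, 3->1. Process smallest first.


Kahn's algorithm, process smallest node first
Order: [0, 3, 1, 2]


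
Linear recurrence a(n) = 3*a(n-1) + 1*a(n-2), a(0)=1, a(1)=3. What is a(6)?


Build bottom-up:
...a(4)=109, a(5)=360, a(6)=3*360+1*109=1189


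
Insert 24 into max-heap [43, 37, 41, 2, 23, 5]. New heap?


Append 24: [43, 37, 41, 2, 23, 5, 24]
Bubble up: no swaps needed
Result: [43, 37, 41, 2, 23, 5, 24]


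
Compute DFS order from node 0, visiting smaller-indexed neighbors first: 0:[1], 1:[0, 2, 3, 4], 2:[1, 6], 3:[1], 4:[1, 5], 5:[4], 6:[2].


DFS stack-based: start with [0]
Visit order: [0, 1, 2, 6, 3, 4, 5]


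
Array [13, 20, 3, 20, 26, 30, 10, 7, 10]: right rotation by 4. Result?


Right rotate by 4: [30, 10, 7, 10, 13, 20, 3, 20, 26]


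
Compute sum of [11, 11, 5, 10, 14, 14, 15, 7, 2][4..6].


Prefix sums: [0, 11, 22, 27, 37, 51, 65, 80, 87, 89]
Sum[4..6] = prefix[7] - prefix[4] = 80 - 37 = 43


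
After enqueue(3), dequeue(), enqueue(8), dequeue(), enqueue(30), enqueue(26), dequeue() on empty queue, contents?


enqueue(3) -> [3]
dequeue() returns 3 -> []
enqueue(8) -> [8]
dequeue() returns 8 -> []
enqueue(30) -> [30]
enqueue(26) -> [30, 26]
dequeue() returns 30 -> [26]
Final queue (front to back): [26]


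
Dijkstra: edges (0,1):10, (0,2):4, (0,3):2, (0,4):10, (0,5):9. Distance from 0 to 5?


Dijkstra from 0:
Distances: {0: 0, 1: 10, 2: 4, 3: 2, 4: 10, 5: 9}
Shortest distance to 5 = 9, path = [0, 5]


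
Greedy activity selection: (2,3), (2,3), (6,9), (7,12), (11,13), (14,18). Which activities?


Greedy: pick earliest-ending, then skip overlaps.
Selected (4 activities): [(2, 3), (6, 9), (11, 13), (14, 18)]


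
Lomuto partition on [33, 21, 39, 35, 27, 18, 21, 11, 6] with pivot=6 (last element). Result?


Elements <= 6 go left of pivot.
Result: [6, 21, 39, 35, 27, 18, 21, 11, 33], pivot at index 0


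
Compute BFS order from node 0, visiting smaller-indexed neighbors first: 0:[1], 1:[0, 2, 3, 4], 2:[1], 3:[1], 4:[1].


BFS queue: start with [0]
Visit order: [0, 1, 2, 3, 4]


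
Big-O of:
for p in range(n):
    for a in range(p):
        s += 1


Per nesting level: O(n) * O(n) [triangular over p] = O(n^2)
Complexity: O(n^2)


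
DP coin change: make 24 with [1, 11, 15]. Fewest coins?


dp[0]=0; dp[i]=1+min(dp[i-c] for c in coins)
...dp[19]=5, dp[20]=6, dp[21]=7, dp[22]=2, dp[23]=3, dp[24]=4
Minimum coins for 24 = 4


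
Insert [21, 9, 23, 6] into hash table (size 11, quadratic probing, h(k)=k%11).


Insertions: 21->slot 10; 9->slot 9; 23->slot 1; 6->slot 6
Table: [None, 23, None, None, None, None, 6, None, None, 9, 21]


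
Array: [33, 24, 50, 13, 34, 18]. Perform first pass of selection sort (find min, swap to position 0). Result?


After one pass: [13, 24, 50, 33, 34, 18]


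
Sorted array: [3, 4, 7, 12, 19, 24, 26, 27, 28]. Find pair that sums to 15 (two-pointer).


Two pointers: lo=0, hi=8
Found pair: (3, 12) summing to 15


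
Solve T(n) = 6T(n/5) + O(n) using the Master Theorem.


a=6, b=5, c=1. log_5(6)=1.113 > c=1. Case 1: O(n^log_b(a)) = O(n^1.113)
Complexity: O(n^1.113)


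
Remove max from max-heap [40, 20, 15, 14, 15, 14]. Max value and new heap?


Max = 40
Replace root with last, heapify down
Resulting heap: [20, 15, 15, 14, 14]


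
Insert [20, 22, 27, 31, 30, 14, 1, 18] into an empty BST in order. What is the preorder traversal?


Root = 20; build tree by BST insertion.
Preorder traversal: [20, 14, 1, 18, 22, 27, 31, 30]


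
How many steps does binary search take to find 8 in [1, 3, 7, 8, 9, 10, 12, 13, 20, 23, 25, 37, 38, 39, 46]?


Search for 8:
[0,14] mid=7 arr[7]=13
[0,6] mid=3 arr[3]=8
Total: 2 comparisons


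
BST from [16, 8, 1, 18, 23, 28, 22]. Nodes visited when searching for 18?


BST root = 16
Search for 18: compare at each node
Path: [16, 18]


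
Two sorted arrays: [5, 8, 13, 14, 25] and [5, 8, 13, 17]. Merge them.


Compare heads, take smaller each step.
Merged: [5, 5, 8, 8, 13, 13, 14, 17, 25]


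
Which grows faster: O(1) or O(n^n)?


constant grows slower than n^n
O(1) is asymptotically smaller; O(n^n) grows faster


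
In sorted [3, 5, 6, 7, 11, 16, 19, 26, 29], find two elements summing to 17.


Two pointers: lo=0, hi=8
Found pair: (6, 11) summing to 17


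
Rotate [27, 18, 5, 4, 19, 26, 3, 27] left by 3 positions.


Left rotate by 3: [4, 19, 26, 3, 27, 27, 18, 5]


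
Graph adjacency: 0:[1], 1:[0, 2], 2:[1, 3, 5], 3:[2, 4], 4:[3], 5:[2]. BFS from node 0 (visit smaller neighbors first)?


BFS queue: start with [0]
Visit order: [0, 1, 2, 3, 5, 4]


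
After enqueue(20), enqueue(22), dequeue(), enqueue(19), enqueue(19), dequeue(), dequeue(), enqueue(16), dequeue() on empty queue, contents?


enqueue(20) -> [20]
enqueue(22) -> [20, 22]
dequeue() returns 20 -> [22]
enqueue(19) -> [22, 19]
enqueue(19) -> [22, 19, 19]
dequeue() returns 22 -> [19, 19]
dequeue() returns 19 -> [19]
enqueue(16) -> [19, 16]
dequeue() returns 19 -> [16]
Final queue (front to back): [16]


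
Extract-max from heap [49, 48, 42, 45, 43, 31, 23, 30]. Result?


Max = 49
Replace root with last, heapify down
Resulting heap: [48, 45, 42, 30, 43, 31, 23]


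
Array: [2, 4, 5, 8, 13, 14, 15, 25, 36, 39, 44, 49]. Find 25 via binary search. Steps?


Search for 25:
[0,11] mid=5 arr[5]=14
[6,11] mid=8 arr[8]=36
[6,7] mid=6 arr[6]=15
[7,7] mid=7 arr[7]=25
Total: 4 comparisons


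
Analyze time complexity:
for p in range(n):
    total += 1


Per nesting level: O(n) = O(n)
Complexity: O(n)


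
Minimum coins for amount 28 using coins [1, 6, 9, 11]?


dp[0]=0; dp[i]=1+min(dp[i-c] for c in coins)
...dp[23]=3, dp[24]=3, dp[25]=4, dp[26]=3, dp[27]=3, dp[28]=3
Minimum coins for 28 = 3


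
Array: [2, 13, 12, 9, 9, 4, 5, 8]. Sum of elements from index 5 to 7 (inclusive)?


Prefix sums: [0, 2, 15, 27, 36, 45, 49, 54, 62]
Sum[5..7] = prefix[8] - prefix[5] = 62 - 45 = 17


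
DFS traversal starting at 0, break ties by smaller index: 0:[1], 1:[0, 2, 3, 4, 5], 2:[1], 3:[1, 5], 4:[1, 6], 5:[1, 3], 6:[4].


DFS stack-based: start with [0]
Visit order: [0, 1, 2, 3, 5, 4, 6]


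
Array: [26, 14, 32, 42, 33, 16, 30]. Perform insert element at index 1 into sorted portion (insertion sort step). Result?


After one pass: [14, 26, 32, 42, 33, 16, 30]


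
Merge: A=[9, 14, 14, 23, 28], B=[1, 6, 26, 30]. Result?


Compare heads, take smaller each step.
Merged: [1, 6, 9, 14, 14, 23, 26, 28, 30]


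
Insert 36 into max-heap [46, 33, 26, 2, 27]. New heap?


Append 36: [46, 33, 26, 2, 27, 36]
Bubble up: swap idx 5(36) with idx 2(26)
Result: [46, 33, 36, 2, 27, 26]


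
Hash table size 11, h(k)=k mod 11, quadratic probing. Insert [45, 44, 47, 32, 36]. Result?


Insertions: 45->slot 1; 44->slot 0; 47->slot 3; 32->slot 10; 36->slot 4
Table: [44, 45, None, 47, 36, None, None, None, None, None, 32]


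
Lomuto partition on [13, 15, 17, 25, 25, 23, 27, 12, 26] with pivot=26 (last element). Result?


Elements <= 26 go left of pivot.
Result: [13, 15, 17, 25, 25, 23, 12, 26, 27], pivot at index 7


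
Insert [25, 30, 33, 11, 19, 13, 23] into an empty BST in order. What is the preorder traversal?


Root = 25; build tree by BST insertion.
Preorder traversal: [25, 11, 19, 13, 23, 30, 33]


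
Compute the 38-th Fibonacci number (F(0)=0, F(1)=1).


F(n)=F(n-1)+F(n-2)
...F(36)=14930352, F(37)=24157817, F(38)=39088169


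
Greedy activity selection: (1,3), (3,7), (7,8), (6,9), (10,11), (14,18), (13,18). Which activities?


Greedy: pick earliest-ending, then skip overlaps.
Selected (5 activities): [(1, 3), (3, 7), (7, 8), (10, 11), (14, 18)]


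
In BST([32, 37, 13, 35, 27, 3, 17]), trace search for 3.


BST root = 32
Search for 3: compare at each node
Path: [32, 13, 3]


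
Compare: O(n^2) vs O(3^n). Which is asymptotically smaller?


quadratic grows slower than exponential (base 3)
O(n^2) is asymptotically smaller; O(3^n) grows faster


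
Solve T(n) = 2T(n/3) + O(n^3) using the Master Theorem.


a=2, b=3, c=3. log_3(2)=0.631 < c=3. Case 3: O(n^c) = O(n^3)
Complexity: O(n^3)


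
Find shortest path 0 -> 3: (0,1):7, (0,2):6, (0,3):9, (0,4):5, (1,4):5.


Dijkstra from 0:
Distances: {0: 0, 1: 7, 2: 6, 3: 9, 4: 5}
Shortest distance to 3 = 9, path = [0, 3]


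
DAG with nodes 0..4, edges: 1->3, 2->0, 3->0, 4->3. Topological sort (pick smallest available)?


Kahn's algorithm, process smallest node first
Order: [1, 2, 4, 3, 0]


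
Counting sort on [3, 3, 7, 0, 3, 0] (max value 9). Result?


Count array: [2, 0, 0, 3, 0, 0, 0, 1, 0, 0]
Reconstruct: [0, 0, 3, 3, 3, 7]


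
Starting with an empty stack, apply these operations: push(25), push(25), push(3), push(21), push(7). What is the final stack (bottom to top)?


push(25) -> [25]
push(25) -> [25, 25]
push(3) -> [25, 25, 3]
push(21) -> [25, 25, 3, 21]
push(7) -> [25, 25, 3, 21, 7]
Final stack (bottom to top): [25, 25, 3, 21, 7]


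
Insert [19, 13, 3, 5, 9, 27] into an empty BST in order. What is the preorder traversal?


Root = 19; build tree by BST insertion.
Preorder traversal: [19, 13, 3, 5, 9, 27]


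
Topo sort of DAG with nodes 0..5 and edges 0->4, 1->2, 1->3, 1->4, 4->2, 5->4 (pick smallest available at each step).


Kahn's algorithm, process smallest node first
Order: [0, 1, 3, 5, 4, 2]


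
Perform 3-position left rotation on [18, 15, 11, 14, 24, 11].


Left rotate by 3: [14, 24, 11, 18, 15, 11]


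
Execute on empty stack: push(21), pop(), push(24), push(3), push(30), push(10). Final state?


push(21) -> [21]
pop() returns 21 -> []
push(24) -> [24]
push(3) -> [24, 3]
push(30) -> [24, 3, 30]
push(10) -> [24, 3, 30, 10]
Final stack (bottom to top): [24, 3, 30, 10]


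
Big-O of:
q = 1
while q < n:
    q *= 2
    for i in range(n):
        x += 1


Per nesting level: O(log n) * O(n) = O(n log n)
Complexity: O(n log n)


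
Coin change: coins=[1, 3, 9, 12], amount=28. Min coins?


dp[0]=0; dp[i]=1+min(dp[i-c] for c in coins)
...dp[23]=4, dp[24]=2, dp[25]=3, dp[26]=4, dp[27]=3, dp[28]=4
Minimum coins for 28 = 4


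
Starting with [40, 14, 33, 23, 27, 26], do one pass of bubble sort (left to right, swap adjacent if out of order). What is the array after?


After one pass: [14, 33, 23, 27, 26, 40]


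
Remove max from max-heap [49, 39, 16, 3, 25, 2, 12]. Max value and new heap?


Max = 49
Replace root with last, heapify down
Resulting heap: [39, 25, 16, 3, 12, 2]


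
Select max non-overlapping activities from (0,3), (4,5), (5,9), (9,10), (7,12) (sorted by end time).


Greedy: pick earliest-ending, then skip overlaps.
Selected (4 activities): [(0, 3), (4, 5), (5, 9), (9, 10)]


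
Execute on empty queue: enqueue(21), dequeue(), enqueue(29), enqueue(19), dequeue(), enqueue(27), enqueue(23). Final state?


enqueue(21) -> [21]
dequeue() returns 21 -> []
enqueue(29) -> [29]
enqueue(19) -> [29, 19]
dequeue() returns 29 -> [19]
enqueue(27) -> [19, 27]
enqueue(23) -> [19, 27, 23]
Final queue (front to back): [19, 27, 23]


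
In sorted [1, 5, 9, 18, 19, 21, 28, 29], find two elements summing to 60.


Two pointers: lo=0, hi=7
No pair sums to 60


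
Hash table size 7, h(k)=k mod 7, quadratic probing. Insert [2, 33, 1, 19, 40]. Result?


Insertions: 2->slot 2; 33->slot 5; 1->slot 1; 19->slot 6; 40->slot 0
Table: [40, 1, 2, None, None, 33, 19]


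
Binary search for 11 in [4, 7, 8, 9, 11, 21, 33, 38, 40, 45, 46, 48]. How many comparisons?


Search for 11:
[0,11] mid=5 arr[5]=21
[0,4] mid=2 arr[2]=8
[3,4] mid=3 arr[3]=9
[4,4] mid=4 arr[4]=11
Total: 4 comparisons


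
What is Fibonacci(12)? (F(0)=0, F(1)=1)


F(n)=F(n-1)+F(n-2)
...F(10)=55, F(11)=89, F(12)=144


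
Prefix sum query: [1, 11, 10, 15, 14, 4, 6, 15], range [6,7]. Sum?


Prefix sums: [0, 1, 12, 22, 37, 51, 55, 61, 76]
Sum[6..7] = prefix[8] - prefix[6] = 76 - 55 = 21


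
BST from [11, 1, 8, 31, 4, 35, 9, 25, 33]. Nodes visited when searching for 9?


BST root = 11
Search for 9: compare at each node
Path: [11, 1, 8, 9]


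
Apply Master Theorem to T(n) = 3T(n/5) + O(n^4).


a=3, b=5, c=4. log_5(3)=0.683 < c=4. Case 3: O(n^c) = O(n^4)
Complexity: O(n^4)


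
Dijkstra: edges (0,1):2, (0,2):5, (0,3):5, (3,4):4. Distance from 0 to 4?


Dijkstra from 0:
Distances: {0: 0, 1: 2, 2: 5, 3: 5, 4: 9}
Shortest distance to 4 = 9, path = [0, 3, 4]


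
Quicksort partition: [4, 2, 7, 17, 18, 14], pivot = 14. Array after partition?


Elements <= 14 go left of pivot.
Result: [4, 2, 7, 14, 18, 17], pivot at index 3


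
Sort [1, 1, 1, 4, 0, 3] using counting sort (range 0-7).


Count array: [1, 3, 0, 1, 1, 0, 0, 0]
Reconstruct: [0, 1, 1, 1, 3, 4]


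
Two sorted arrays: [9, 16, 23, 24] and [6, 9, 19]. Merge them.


Compare heads, take smaller each step.
Merged: [6, 9, 9, 16, 19, 23, 24]


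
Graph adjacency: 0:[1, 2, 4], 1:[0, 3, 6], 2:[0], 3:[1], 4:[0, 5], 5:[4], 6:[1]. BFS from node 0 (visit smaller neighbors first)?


BFS queue: start with [0]
Visit order: [0, 1, 2, 4, 3, 6, 5]


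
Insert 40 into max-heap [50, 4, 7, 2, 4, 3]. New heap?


Append 40: [50, 4, 7, 2, 4, 3, 40]
Bubble up: swap idx 6(40) with idx 2(7)
Result: [50, 4, 40, 2, 4, 3, 7]


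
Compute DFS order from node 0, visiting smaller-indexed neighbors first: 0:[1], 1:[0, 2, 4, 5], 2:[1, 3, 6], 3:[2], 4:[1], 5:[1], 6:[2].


DFS stack-based: start with [0]
Visit order: [0, 1, 2, 3, 6, 4, 5]


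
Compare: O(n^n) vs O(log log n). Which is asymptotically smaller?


double-logarithmic grows slower than n^n
O(log log n) is asymptotically smaller; O(n^n) grows faster


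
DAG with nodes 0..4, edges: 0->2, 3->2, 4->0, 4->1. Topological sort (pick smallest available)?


Kahn's algorithm, process smallest node first
Order: [3, 4, 0, 1, 2]


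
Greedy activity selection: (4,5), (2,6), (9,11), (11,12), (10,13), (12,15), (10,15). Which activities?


Greedy: pick earliest-ending, then skip overlaps.
Selected (4 activities): [(4, 5), (9, 11), (11, 12), (12, 15)]


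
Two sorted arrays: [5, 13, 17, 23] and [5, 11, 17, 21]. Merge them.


Compare heads, take smaller each step.
Merged: [5, 5, 11, 13, 17, 17, 21, 23]


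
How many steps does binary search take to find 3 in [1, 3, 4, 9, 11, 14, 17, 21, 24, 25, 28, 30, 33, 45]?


Search for 3:
[0,13] mid=6 arr[6]=17
[0,5] mid=2 arr[2]=4
[0,1] mid=0 arr[0]=1
[1,1] mid=1 arr[1]=3
Total: 4 comparisons


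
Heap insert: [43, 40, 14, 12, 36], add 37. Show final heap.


Append 37: [43, 40, 14, 12, 36, 37]
Bubble up: swap idx 5(37) with idx 2(14)
Result: [43, 40, 37, 12, 36, 14]


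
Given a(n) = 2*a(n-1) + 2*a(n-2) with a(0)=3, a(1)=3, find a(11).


Build bottom-up:
...a(9)=12720, a(10)=34752, a(11)=2*34752+2*12720=94944


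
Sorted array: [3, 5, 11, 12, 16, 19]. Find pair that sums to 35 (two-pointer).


Two pointers: lo=0, hi=5
Found pair: (16, 19) summing to 35


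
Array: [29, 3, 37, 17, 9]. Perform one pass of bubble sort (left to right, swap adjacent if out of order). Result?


After one pass: [3, 29, 17, 9, 37]


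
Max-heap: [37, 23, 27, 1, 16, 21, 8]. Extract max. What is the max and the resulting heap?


Max = 37
Replace root with last, heapify down
Resulting heap: [27, 23, 21, 1, 16, 8]


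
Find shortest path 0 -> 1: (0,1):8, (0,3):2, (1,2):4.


Dijkstra from 0:
Distances: {0: 0, 1: 8, 2: 12, 3: 2}
Shortest distance to 1 = 8, path = [0, 1]
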